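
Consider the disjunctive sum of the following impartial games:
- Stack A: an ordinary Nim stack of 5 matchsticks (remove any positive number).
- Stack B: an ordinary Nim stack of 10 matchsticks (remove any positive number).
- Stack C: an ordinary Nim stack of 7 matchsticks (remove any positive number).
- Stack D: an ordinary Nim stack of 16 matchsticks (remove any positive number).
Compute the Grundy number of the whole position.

Stack A is a plain Nim stack of size 5, so its Grundy value is 5.
Stack B is a plain Nim stack of size 10, so its Grundy value is 10.
Stack C is a plain Nim stack of size 7, so its Grundy value is 7.
Stack D is a plain Nim stack of size 16, so its Grundy value is 16.
The value of a disjunctive sum is the nim-sum of the parts.
Combined value = 5 ⊕ 10 ⊕ 7 ⊕ 16 = 24.

24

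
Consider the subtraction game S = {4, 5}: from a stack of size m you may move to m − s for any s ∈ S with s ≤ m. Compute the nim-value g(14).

Build the Grundy sequence with g(k) = mex{g(k−s) : s ∈ {4, 5}, s ≤ k}:
k:     0  1  2  3  4  5  6  7  8  9 10 11 12 13 14
g(k):  0  0  0  0  1  1  1  1  2  0  0  0  0  1  1
So g(14) = 1.

1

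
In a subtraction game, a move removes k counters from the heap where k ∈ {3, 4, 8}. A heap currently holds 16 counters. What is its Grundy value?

1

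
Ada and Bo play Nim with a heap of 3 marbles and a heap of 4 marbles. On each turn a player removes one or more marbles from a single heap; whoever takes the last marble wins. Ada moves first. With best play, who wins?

Nim-sum: 3 ^ 4 = 7.
The nim-sum is 7 ≠ 0, so this is an N-position: the player to move can win; Ada has a winning move.

Ada wins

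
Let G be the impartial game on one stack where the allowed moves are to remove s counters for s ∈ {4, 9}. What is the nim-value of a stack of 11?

Grundy values for subtraction set {4, 9}:
g(0) = mex{} = 0
g(1) = mex{} = 0
g(2) = mex{} = 0
g(3) = mex{} = 0
g(4) = mex{0} = 1
g(5) = mex{0} = 1
g(6) = mex{0} = 1
g(7) = mex{0} = 1
g(8) = mex{1} = 0
g(9) = mex{0,1} = 2
g(10) = mex{0,1} = 2
g(11) = mex{0,1} = 2
So g(11) = 2.

2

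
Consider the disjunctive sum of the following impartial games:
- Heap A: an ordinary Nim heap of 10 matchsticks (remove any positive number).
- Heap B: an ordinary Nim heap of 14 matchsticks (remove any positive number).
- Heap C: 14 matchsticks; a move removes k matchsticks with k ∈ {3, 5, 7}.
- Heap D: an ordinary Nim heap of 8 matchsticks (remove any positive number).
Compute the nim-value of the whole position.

Heap A is a plain Nim heap of size 10, so its Grundy value is 10.
Heap B is a plain Nim heap of size 14, so its Grundy value is 14.
Build the Grundy sequence for heap C with g(k) = mex{g(k−s) : s ∈ {3, 5, 7}, s ≤ k}:
k:     0  1  2  3  4  5  6  7  8  9 10 11 12 13 14
g(k):  0  0  0  1  1  1  2  2  2  3  0  0  0  1  1
So g(14) = 1.
Heap D is a plain Nim heap of size 8, so its Grundy value is 8.
The value of a disjunctive sum is the nim-sum of the parts.
Combined value = 10 XOR 14 XOR 1 XOR 8 = 13.

13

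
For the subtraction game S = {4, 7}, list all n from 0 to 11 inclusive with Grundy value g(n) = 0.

0, 1, 2, 3, 11

Build the Grundy sequence with g(k) = mex{g(k−s) : s ∈ {4, 7}, s ≤ k}:
k:     0  1  2  3  4  5  6  7  8  9 10 11
g(k):  0  0  0  0  1  1  1  1  2  2  2  0
The P-positions (g = 0) in 0..11 are 0, 1, 2, 3, 11.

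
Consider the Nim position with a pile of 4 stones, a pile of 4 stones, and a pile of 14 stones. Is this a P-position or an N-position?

Bitwise XOR of the heap sizes:
  0100  (4)
  0100  (4)
  1110  (14)
  ----
  1110  (14)
The nim-sum is 14 ≠ 0, so this is an N-position: the player to move can win.

N-position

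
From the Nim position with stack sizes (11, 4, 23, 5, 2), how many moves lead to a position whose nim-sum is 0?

1

Write each in binary and XOR column by column:
  01011  (11)
  00100  (4)
  10111  (23)
  00101  (5)
  00010  (2)
  -----
  11111  (31)
The overall nim-sum is X = 31. A stack of size p has a winning move iff p XOR X < p (reduce it to p XOR X).
  11: 11 XOR 31 = 20 ≥ 11 — no move.
  4: 4 XOR 31 = 27 ≥ 4 — no move.
  23: 23 XOR 31 = 8 < 23 — winning move (to 8).
  5: 5 XOR 31 = 26 ≥ 5 — no move.
  2: 2 XOR 31 = 29 ≥ 2 — no move.
That gives 1 winning move.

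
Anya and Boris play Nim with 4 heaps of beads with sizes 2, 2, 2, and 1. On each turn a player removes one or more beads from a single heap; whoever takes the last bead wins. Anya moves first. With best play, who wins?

Anya wins

Bitwise XOR of the heap sizes:
  10  (2)
  10  (2)
  10  (2)
  01  (1)
  --
  11  (3)
The nim-sum is 3 ≠ 0, so this is an N-position: the player to move can win; Anya has a winning move.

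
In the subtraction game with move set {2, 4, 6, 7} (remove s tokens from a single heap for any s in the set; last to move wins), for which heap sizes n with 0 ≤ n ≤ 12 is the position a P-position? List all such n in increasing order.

Grundy values for subtraction set {2, 4, 6, 7}:
k:     0  1  2  3  4  5  6  7  8  9 10 11 12
g(k):  0  0  1  1  2  2  3  3  4  0  0  1  1
The P-positions (g = 0) in 0..12 are 0, 1, 9, 10.

0, 1, 9, 10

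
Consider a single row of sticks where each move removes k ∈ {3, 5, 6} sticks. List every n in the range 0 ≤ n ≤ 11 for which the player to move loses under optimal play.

0, 1, 2, 9, 10, 11

Grundy values for subtraction set {3, 5, 6}:
k:     0  1  2  3  4  5  6  7  8  9 10 11
g(k):  0  0  0  1  1  1  2  2  2  0  0  0
The P-positions (g = 0) in 0..11 are 0, 1, 2, 9, 10, 11.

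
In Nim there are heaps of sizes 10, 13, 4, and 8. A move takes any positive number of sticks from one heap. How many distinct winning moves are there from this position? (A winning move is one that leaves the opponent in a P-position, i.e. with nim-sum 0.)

3

Compute the nim-sum pairwise:
10 ^ 13 = 7
7 ^ 4 = 3
3 ^ 8 = 11
The overall nim-sum is X = 11. A heap of size p has a winning move iff p XOR X < p (reduce it to p XOR X).
  10: 10 XOR 11 = 1 < 10 — winning move (to 1).
  13: 13 XOR 11 = 6 < 13 — winning move (to 6).
  4: 4 XOR 11 = 15 ≥ 4 — no move.
  8: 8 XOR 11 = 3 < 8 — winning move (to 3).
That gives 3 winning moves.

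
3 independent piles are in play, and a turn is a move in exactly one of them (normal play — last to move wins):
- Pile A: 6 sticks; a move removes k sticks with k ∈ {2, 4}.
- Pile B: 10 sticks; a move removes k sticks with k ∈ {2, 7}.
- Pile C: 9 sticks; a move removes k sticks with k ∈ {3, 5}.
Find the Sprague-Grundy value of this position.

0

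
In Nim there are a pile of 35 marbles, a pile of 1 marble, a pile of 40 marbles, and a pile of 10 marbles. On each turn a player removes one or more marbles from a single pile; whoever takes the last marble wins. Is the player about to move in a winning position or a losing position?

Losing position

Write each in binary and XOR column by column:
  100011  (35)
  000001  (1)
  101000  (40)
  001010  (10)
  ------
  000000  (0)
The nim-sum is 0, so this is a P-position: the player to move is in a losing position under optimal play.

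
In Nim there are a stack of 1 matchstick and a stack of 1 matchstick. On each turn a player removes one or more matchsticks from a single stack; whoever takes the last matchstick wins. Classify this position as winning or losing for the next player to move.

In binary:
  1  (1)
  1  (1)
  -
  0  (0)
The nim-sum is 0, so this is a P-position: the player to move is in a losing position under optimal play.

Losing position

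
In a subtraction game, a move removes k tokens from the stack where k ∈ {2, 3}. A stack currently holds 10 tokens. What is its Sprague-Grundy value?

0

Grundy values for subtraction set {2, 3}:
g(0) = mex{} = 0
g(1) = mex{} = 0
g(2) = mex{0} = 1
g(3) = mex{0} = 1
g(4) = mex{0,1} = 2
g(5) = mex{1} = 0
g(6) = mex{1,2} = 0
g(7) = mex{0,2} = 1
g(8) = mex{0} = 1
g(9) = mex{0,1} = 2
g(10) = mex{1} = 0
So g(10) = 0.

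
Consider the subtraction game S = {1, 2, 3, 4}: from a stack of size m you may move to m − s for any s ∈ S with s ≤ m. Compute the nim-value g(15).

0

Build the Grundy sequence with g(k) = mex{g(k−s) : s ∈ {1, 2, 3, 4}, s ≤ k}:
k:     0  1  2  3  4  5  6  7  8  9 10 11 12 13 14 15
g(k):  0  1  2  3  4  0  1  2  3  4  0  1  2  3  4  0
So g(15) = 0.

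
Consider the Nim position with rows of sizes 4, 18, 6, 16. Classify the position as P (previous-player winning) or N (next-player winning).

Nim-sum: 4 XOR 18 XOR 6 XOR 16 = 0.
The nim-sum is 0, so this is a P-position: the player to move is in a losing position under optimal play.

P-position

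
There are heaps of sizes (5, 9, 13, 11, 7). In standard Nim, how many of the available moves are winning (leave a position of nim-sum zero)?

In binary:
  0101  (5)
  1001  (9)
  1101  (13)
  1011  (11)
  0111  (7)
  ----
  1101  (13)
The overall nim-sum is X = 13. A heap of size p has a winning move iff p XOR X < p (reduce it to p XOR X).
  5: 5 XOR 13 = 8 ≥ 5 — no move.
  9: 9 XOR 13 = 4 < 9 — winning move (to 4).
  13: 13 XOR 13 = 0 < 13 — winning move (to 0).
  11: 11 XOR 13 = 6 < 11 — winning move (to 6).
  7: 7 XOR 13 = 10 ≥ 7 — no move.
That gives 3 winning moves.

3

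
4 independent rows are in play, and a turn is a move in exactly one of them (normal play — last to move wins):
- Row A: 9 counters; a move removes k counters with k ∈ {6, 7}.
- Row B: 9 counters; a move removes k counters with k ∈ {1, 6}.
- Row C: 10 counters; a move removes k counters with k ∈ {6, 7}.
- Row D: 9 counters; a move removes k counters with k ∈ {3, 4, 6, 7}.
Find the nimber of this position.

Build the Grundy sequence for row A with g(k) = mex{g(k−s) : s ∈ {6, 7}, s ≤ k}:
k:     0  1  2  3  4  5  6  7  8  9
g(k):  0  0  0  0  0  0  1  1  1  1
So g(9) = 1.
Build the Grundy sequence for row B with g(k) = mex{g(k−s) : s ∈ {1, 6}, s ≤ k}:
k:     0  1  2  3  4  5  6  7  8  9
g(k):  0  1  0  1  0  1  2  0  1  0
So g(9) = 0.
Grundy values for row C (subtraction set {6, 7}):
k:     0  1  2  3  4  5  6  7  8  9 10
g(k):  0  0  0  0  0  0  1  1  1  1  1
So g(10) = 1.
Build the Grundy sequence for row D with g(k) = mex{g(k−s) : s ∈ {3, 4, 6, 7}, s ≤ k}:
g(0) = mex{} = 0
g(1) = mex{} = 0
g(2) = mex{} = 0
g(3) = mex{0} = 1
g(4) = mex{0} = 1
g(5) = mex{0} = 1
g(6) = mex{0,1} = 2
g(7) = mex{0,1} = 2
g(8) = mex{0,1} = 2
g(9) = mex{0,1,2} = 3
So g(9) = 3.
The value of a disjunctive sum is the nim-sum of the parts.
Combined value = 1 XOR 0 XOR 1 XOR 3 = 3.

3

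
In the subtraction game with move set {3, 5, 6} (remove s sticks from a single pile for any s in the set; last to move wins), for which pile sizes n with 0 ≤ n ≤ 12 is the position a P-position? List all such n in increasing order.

0, 1, 2, 9, 10, 11

Build the Grundy sequence with g(k) = mex{g(k−s) : s ∈ {3, 5, 6}, s ≤ k}:
g(0) = mex{} = 0
g(1) = mex{} = 0
g(2) = mex{} = 0
g(3) = mex{0} = 1
g(4) = mex{0} = 1
g(5) = mex{0} = 1
g(6) = mex{0,1} = 2
g(7) = mex{0,1} = 2
g(8) = mex{0,1} = 2
g(9) = mex{1,2} = 0
g(10) = mex{1,2} = 0
g(11) = mex{1,2} = 0
g(12) = mex{0,2} = 1
The P-positions (g = 0) in 0..12 are 0, 1, 2, 9, 10, 11.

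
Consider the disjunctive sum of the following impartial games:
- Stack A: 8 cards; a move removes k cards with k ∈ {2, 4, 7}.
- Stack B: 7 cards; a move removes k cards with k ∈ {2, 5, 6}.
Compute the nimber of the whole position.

2

For stack A, compute g(0), g(1), … with moves {2, 4, 7}:
g(0) = mex{} = 0
g(1) = mex{} = 0
g(2) = mex{0} = 1
g(3) = mex{0} = 1
g(4) = mex{0,1} = 2
g(5) = mex{0,1} = 2
g(6) = mex{1,2} = 0
g(7) = mex{0,1,2} = 3
g(8) = mex{0,2} = 1
So g(8) = 1.
Build the Grundy sequence for stack B with g(k) = mex{g(k−s) : s ∈ {2, 5, 6}, s ≤ k}:
g(0) = mex{} = 0
g(1) = mex{} = 0
g(2) = mex{0} = 1
g(3) = mex{0} = 1
g(4) = mex{1} = 0
g(5) = mex{0,1} = 2
g(6) = mex{0} = 1
g(7) = mex{0,1,2} = 3
So g(7) = 3.
By the Sprague-Grundy theorem, the Grundy value of a sum of independent games is the XOR of the component values.
Combined value = 1 XOR 3 = 2.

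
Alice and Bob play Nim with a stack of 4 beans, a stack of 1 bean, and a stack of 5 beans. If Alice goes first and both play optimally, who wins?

Bob wins

Nim-sum: 4 XOR 1 XOR 5 = 0.
The nim-sum is 0, so this is a P-position: the player to move is in a losing position under optimal play; Alice is about to move from it and so loses — Bob wins.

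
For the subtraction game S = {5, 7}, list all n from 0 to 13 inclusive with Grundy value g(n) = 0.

0, 1, 2, 3, 4, 12, 13

Compute g(0), g(1), … for moves {5, 7}:
k:     0  1  2  3  4  5  6  7  8  9 10 11 12 13
g(k):  0  0  0  0  0  1  1  1  1  1  2  2  0  0
The P-positions (g = 0) in 0..13 are 0, 1, 2, 3, 4, 12, 13.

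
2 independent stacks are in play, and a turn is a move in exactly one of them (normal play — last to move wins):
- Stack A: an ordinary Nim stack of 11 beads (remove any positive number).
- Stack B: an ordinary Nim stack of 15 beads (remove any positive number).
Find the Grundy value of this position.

Stack A is a plain Nim stack of size 11, so its Grundy value is 11.
Stack B is a plain Nim stack of size 15, so its Grundy value is 15.
By the Sprague-Grundy theorem, the Grundy value of a sum of independent games is the XOR of the component values.
Combined value = 11 XOR 15 = 4.

4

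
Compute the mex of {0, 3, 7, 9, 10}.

0 is in the set but 1 is not, so the mex is 1.

1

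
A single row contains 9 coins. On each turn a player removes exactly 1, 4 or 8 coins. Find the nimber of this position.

2

Grundy values for subtraction set {1, 4, 8}:
g(0) = mex{} = 0
g(1) = mex{0} = 1
g(2) = mex{1} = 0
g(3) = mex{0} = 1
g(4) = mex{0,1} = 2
g(5) = mex{1,2} = 0
g(6) = mex{0} = 1
g(7) = mex{1} = 0
g(8) = mex{0,2} = 1
g(9) = mex{0,1} = 2
So g(9) = 2.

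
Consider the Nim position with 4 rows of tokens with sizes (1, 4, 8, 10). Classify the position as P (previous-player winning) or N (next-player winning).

N-position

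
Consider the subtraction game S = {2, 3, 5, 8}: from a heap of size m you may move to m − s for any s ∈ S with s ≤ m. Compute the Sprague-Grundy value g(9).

1

Build the Grundy sequence with g(k) = mex{g(k−s) : s ∈ {2, 3, 5, 8}, s ≤ k}:
g(0) = mex{} = 0
g(1) = mex{} = 0
g(2) = mex{0} = 1
g(3) = mex{0} = 1
g(4) = mex{0,1} = 2
g(5) = mex{0,1} = 2
g(6) = mex{0,1,2} = 3
g(7) = mex{1,2} = 0
g(8) = mex{0,1,2,3} = 4
g(9) = mex{0,2,3} = 1
So g(9) = 1.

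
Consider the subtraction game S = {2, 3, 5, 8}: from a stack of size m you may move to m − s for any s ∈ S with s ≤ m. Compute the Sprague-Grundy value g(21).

2

Grundy values for subtraction set {2, 3, 5, 8}:
k:     0  1  2  3  4  5  6  7  8  9 10 11 12 13 14 15 16 17 18 19 20 21
g(k):  0  0  1  1  2  2  3  0  4  1  3  0  4  1  2  2  3  0  0  1  1  2
So g(21) = 2.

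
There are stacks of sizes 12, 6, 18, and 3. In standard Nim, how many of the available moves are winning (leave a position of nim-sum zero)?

1

Write each in binary and XOR column by column:
  01100  (12)
  00110  (6)
  10010  (18)
  00011  (3)
  -----
  11011  (27)
The overall nim-sum is X = 27. A stack of size p has a winning move iff p XOR X < p (reduce it to p XOR X).
  12: 12 XOR 27 = 23 ≥ 12 — no move.
  6: 6 XOR 27 = 29 ≥ 6 — no move.
  18: 18 XOR 27 = 9 < 18 — winning move (to 9).
  3: 3 XOR 27 = 24 ≥ 3 — no move.
That gives 1 winning move.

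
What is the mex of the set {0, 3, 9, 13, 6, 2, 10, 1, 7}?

The values 0, 1, 2, 3 are all present; 4 is the first non-negative integer missing from the set.

4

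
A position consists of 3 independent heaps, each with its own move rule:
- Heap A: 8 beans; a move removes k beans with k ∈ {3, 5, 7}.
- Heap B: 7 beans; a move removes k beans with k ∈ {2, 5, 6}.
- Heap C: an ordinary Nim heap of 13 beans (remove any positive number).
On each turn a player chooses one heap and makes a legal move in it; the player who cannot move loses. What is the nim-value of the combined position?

12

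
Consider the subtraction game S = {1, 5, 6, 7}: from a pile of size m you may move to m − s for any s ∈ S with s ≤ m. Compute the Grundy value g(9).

3

Build the Grundy sequence with g(k) = mex{g(k−s) : s ∈ {1, 5, 6, 7}, s ≤ k}:
g(0) = mex{} = 0
g(1) = mex{0} = 1
g(2) = mex{1} = 0
g(3) = mex{0} = 1
g(4) = mex{1} = 0
g(5) = mex{0} = 1
g(6) = mex{0,1} = 2
g(7) = mex{0,1,2} = 3
g(8) = mex{0,1,3} = 2
g(9) = mex{0,1,2} = 3
So g(9) = 3.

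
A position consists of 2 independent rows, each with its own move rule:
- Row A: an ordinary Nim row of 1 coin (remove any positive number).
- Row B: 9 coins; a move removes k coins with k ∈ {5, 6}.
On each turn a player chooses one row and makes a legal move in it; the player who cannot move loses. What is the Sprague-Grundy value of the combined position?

0

Row A is a plain Nim row of size 1, so its Grundy value is 1.
Grundy values for row B (subtraction set {5, 6}):
k:     0  1  2  3  4  5  6  7  8  9
g(k):  0  0  0  0  0  1  1  1  1  1
So g(9) = 1.
The value of a disjunctive sum is the nim-sum of the parts.
Combined value = 1 ⊕ 1 = 0.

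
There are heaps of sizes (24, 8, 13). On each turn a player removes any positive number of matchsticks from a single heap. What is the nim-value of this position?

29

Bitwise XOR of the heap sizes:
  11000  (24)
  01000  (8)
  01101  (13)
  -----
  11101  (29)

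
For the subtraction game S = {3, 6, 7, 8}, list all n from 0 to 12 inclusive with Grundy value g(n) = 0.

0, 1, 2, 11, 12

Build the Grundy sequence with g(k) = mex{g(k−s) : s ∈ {3, 6, 7, 8}, s ≤ k}:
k:     0  1  2  3  4  5  6  7  8  9 10 11 12
g(k):  0  0  0  1  1  1  2  2  2  3  3  0  0
The P-positions (g = 0) in 0..12 are 0, 1, 2, 11, 12.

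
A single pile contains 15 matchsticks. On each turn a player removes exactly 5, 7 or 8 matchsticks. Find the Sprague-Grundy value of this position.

0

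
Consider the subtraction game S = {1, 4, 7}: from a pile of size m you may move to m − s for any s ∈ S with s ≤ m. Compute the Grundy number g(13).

Build the Grundy sequence with g(k) = mex{g(k−s) : s ∈ {1, 4, 7}, s ≤ k}:
g(0) = mex{} = 0
g(1) = mex{0} = 1
g(2) = mex{1} = 0
g(3) = mex{0} = 1
g(4) = mex{0,1} = 2
g(5) = mex{1,2} = 0
g(6) = mex{0} = 1
g(7) = mex{0,1} = 2
g(8) = mex{1,2} = 0
g(9) = mex{0} = 1
g(10) = mex{1} = 0
g(11) = mex{0,2} = 1
g(12) = mex{0,1} = 2
g(13) = mex{1,2} = 0
So g(13) = 0.

0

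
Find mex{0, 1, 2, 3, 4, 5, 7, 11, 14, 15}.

The values 0, 1, 2, 3, 4, 5 are all present; 6 is the first non-negative integer missing from the set.

6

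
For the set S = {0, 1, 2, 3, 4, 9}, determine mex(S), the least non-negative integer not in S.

5

The values 0, 1, 2, 3, 4 are all present; 5 is the first non-negative integer missing from the set.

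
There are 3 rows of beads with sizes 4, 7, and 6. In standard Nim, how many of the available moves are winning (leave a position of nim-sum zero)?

Bitwise XOR of the heap sizes:
  100  (4)
  111  (7)
  110  (6)
  ---
  101  (5)
The overall nim-sum is X = 5. A row of size p has a winning move iff p XOR X < p (reduce it to p XOR X).
  4: 4 XOR 5 = 1 < 4 — winning move (to 1).
  7: 7 XOR 5 = 2 < 7 — winning move (to 2).
  6: 6 XOR 5 = 3 < 6 — winning move (to 3).
That gives 3 winning moves.

3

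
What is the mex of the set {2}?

0

0 is not in the set, so the mex is 0.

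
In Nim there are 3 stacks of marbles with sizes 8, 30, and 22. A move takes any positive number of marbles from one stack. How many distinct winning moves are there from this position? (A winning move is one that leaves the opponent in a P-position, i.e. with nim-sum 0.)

Nim-sum: 8 ⊕ 30 ⊕ 22 = 0.
The nim-sum is already 0, so every move leaves a nonzero nim-sum — there are no winning moves.

0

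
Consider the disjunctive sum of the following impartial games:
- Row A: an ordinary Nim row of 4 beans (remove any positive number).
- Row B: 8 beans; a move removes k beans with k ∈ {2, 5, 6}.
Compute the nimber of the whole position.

Row A is a plain Nim row of size 4, so its Grundy value is 4.
Grundy values for row B (subtraction set {2, 5, 6}):
g(0) = mex{} = 0
g(1) = mex{} = 0
g(2) = mex{0} = 1
g(3) = mex{0} = 1
g(4) = mex{1} = 0
g(5) = mex{0,1} = 2
g(6) = mex{0} = 1
g(7) = mex{0,1,2} = 3
g(8) = mex{1} = 0
So g(8) = 0.
By the Sprague-Grundy theorem, the Grundy value of a sum of independent games is the XOR of the component values.
Combined value = 4 ⊕ 0 = 4.

4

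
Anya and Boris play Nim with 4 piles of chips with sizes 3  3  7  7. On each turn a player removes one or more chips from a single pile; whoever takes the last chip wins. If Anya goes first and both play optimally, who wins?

Boris wins

In binary:
  011  (3)
  011  (3)
  111  (7)
  111  (7)
  ---
  000  (0)
The nim-sum is 0, so this is a P-position: the player to move is in a losing position under optimal play; Anya is about to move from it and so loses — Boris wins.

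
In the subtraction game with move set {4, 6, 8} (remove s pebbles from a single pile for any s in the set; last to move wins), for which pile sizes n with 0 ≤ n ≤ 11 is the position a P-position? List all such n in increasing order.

0, 1, 2, 3

Grundy values for subtraction set {4, 6, 8}:
k:     0  1  2  3  4  5  6  7  8  9 10 11
g(k):  0  0  0  0  1  1  1  1  2  2  2  2
The P-positions (g = 0) in 0..11 are 0, 1, 2, 3.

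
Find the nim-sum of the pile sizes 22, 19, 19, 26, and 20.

24

Compute the nim-sum pairwise:
22 XOR 19 = 5
5 XOR 19 = 22
22 XOR 26 = 12
12 XOR 20 = 24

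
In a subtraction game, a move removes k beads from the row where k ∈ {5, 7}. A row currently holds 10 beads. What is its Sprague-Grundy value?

Compute g(0), g(1), … for moves {5, 7}:
g(0) = mex{} = 0
g(1) = mex{} = 0
g(2) = mex{} = 0
g(3) = mex{} = 0
g(4) = mex{} = 0
g(5) = mex{0} = 1
g(6) = mex{0} = 1
g(7) = mex{0} = 1
g(8) = mex{0} = 1
g(9) = mex{0} = 1
g(10) = mex{0,1} = 2
So g(10) = 2.

2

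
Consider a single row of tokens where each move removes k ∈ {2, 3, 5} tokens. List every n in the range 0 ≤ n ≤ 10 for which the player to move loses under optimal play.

Grundy values for subtraction set {2, 3, 5}:
g(0) = mex{} = 0
g(1) = mex{} = 0
g(2) = mex{0} = 1
g(3) = mex{0} = 1
g(4) = mex{0,1} = 2
g(5) = mex{0,1} = 2
g(6) = mex{0,1,2} = 3
g(7) = mex{1,2} = 0
g(8) = mex{1,2,3} = 0
g(9) = mex{0,2,3} = 1
g(10) = mex{0,2} = 1
The P-positions (g = 0) in 0..10 are 0, 1, 7, 8.

0, 1, 7, 8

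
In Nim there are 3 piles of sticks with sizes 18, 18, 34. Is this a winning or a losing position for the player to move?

Compute the nim-sum pairwise:
18 ⊕ 18 = 0
0 ⊕ 34 = 34
The nim-sum is 34 ≠ 0, so this is an N-position: the player to move can win.

Winning position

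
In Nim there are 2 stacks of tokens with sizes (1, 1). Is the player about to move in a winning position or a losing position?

Losing position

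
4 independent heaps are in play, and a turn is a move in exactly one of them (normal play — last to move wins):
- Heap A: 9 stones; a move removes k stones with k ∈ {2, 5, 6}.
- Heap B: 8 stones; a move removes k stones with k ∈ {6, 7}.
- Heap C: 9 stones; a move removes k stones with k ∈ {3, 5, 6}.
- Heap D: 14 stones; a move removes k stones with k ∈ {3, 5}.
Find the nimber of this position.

1

Grundy values for heap A (subtraction set {2, 5, 6}):
k:     0  1  2  3  4  5  6  7  8  9
g(k):  0  0  1  1  0  2  1  3  0  2
So g(9) = 2.
Grundy values for heap B (subtraction set {6, 7}):
k:     0  1  2  3  4  5  6  7  8
g(k):  0  0  0  0  0  0  1  1  1
So g(8) = 1.
Grundy values for heap C (subtraction set {3, 5, 6}):
g(0) = mex{} = 0
g(1) = mex{} = 0
g(2) = mex{} = 0
g(3) = mex{0} = 1
g(4) = mex{0} = 1
g(5) = mex{0} = 1
g(6) = mex{0,1} = 2
g(7) = mex{0,1} = 2
g(8) = mex{0,1} = 2
g(9) = mex{1,2} = 0
So g(9) = 0.
For heap D, compute g(0), g(1), … with moves {3, 5}:
k:     0  1  2  3  4  5  6  7  8  9 10 11 12 13 14
g(k):  0  0  0  1  1  1  2  2  0  0  0  1  1  1  2
So g(14) = 2.
By the Sprague-Grundy theorem, the Grundy value of a sum of independent games is the XOR of the component values.
Combined value = 2 ⊕ 1 ⊕ 0 ⊕ 2 = 1.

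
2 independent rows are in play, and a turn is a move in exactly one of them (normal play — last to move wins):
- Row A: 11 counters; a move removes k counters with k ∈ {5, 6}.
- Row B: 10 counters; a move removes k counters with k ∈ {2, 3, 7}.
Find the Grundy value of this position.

0

Grundy values for row A (subtraction set {5, 6}):
k:     0  1  2  3  4  5  6  7  8  9 10 11
g(k):  0  0  0  0  0  1  1  1  1  1  2  0
So g(11) = 0.
Build the Grundy sequence for row B with g(k) = mex{g(k−s) : s ∈ {2, 3, 7}, s ≤ k}:
k:     0  1  2  3  4  5  6  7  8  9 10
g(k):  0  0  1  1  2  0  0  1  1  2  0
So g(10) = 0.
By the Sprague-Grundy theorem, the Grundy value of a sum of independent games is the XOR of the component values.
Combined value = 0 XOR 0 = 0.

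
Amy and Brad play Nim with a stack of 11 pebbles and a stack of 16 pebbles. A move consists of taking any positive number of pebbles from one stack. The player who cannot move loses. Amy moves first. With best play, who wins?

Compute the nim-sum pairwise:
11 ⊕ 16 = 27
The nim-sum is 27 ≠ 0, so this is an N-position: the player to move can win; Amy has a winning move.

Amy wins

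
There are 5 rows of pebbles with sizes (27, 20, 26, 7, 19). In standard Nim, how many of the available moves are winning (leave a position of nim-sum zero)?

3

Nim-sum: 27 XOR 20 XOR 26 XOR 7 XOR 19 = 1.
The overall nim-sum is X = 1. A row of size p has a winning move iff p XOR X < p (reduce it to p XOR X).
  27: 27 XOR 1 = 26 < 27 — winning move (to 26).
  20: 20 XOR 1 = 21 ≥ 20 — no move.
  26: 26 XOR 1 = 27 ≥ 26 — no move.
  7: 7 XOR 1 = 6 < 7 — winning move (to 6).
  19: 19 XOR 1 = 18 < 19 — winning move (to 18).
That gives 3 winning moves.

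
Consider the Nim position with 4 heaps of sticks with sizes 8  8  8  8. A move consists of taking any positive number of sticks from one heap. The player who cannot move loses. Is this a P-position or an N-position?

Nim-sum: 8 XOR 8 XOR 8 XOR 8 = 0.
The nim-sum is 0, so this is a P-position: the player to move is in a losing position under optimal play.

P-position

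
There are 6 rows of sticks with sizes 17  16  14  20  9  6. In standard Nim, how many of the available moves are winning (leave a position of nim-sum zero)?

3

Nim-sum: 17 XOR 16 XOR 14 XOR 20 XOR 9 XOR 6 = 20.
The overall nim-sum is X = 20. A row of size p has a winning move iff p XOR X < p (reduce it to p XOR X).
  17: 17 XOR 20 = 5 < 17 — winning move (to 5).
  16: 16 XOR 20 = 4 < 16 — winning move (to 4).
  14: 14 XOR 20 = 26 ≥ 14 — no move.
  20: 20 XOR 20 = 0 < 20 — winning move (to 0).
  9: 9 XOR 20 = 29 ≥ 9 — no move.
  6: 6 XOR 20 = 18 ≥ 6 — no move.
That gives 3 winning moves.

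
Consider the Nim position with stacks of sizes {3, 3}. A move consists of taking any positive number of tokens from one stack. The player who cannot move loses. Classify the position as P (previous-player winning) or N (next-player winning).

P-position

Compute the nim-sum pairwise:
3 ^ 3 = 0
The nim-sum is 0, so this is a P-position: the player to move is in a losing position under optimal play.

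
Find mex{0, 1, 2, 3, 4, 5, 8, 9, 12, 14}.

The values 0, 1, 2, 3, 4, 5 are all present; 6 is the first non-negative integer missing from the set.

6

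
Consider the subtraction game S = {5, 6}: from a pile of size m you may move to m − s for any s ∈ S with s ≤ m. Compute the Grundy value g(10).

2

Grundy values for subtraction set {5, 6}:
g(0) = mex{} = 0
g(1) = mex{} = 0
g(2) = mex{} = 0
g(3) = mex{} = 0
g(4) = mex{} = 0
g(5) = mex{0} = 1
g(6) = mex{0} = 1
g(7) = mex{0} = 1
g(8) = mex{0} = 1
g(9) = mex{0} = 1
g(10) = mex{0,1} = 2
So g(10) = 2.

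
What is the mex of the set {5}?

0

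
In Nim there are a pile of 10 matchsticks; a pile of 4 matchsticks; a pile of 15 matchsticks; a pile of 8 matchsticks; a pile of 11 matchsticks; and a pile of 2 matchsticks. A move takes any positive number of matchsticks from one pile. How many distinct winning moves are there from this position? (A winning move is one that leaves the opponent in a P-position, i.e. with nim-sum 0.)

0

Nim-sum: 10 ^ 4 ^ 15 ^ 8 ^ 11 ^ 2 = 0.
The nim-sum is already 0, so every move leaves a nonzero nim-sum — there are no winning moves.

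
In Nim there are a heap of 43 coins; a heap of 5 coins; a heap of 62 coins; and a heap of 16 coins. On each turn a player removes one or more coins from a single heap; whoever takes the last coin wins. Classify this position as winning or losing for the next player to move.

Losing position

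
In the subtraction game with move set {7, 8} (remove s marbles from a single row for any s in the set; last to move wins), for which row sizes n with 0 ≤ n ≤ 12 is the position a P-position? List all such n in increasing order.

0, 1, 2, 3, 4, 5, 6

Grundy values for subtraction set {7, 8}:
k:     0  1  2  3  4  5  6  7  8  9 10 11 12
g(k):  0  0  0  0  0  0  0  1  1  1  1  1  1
The P-positions (g = 0) in 0..12 are 0, 1, 2, 3, 4, 5, 6.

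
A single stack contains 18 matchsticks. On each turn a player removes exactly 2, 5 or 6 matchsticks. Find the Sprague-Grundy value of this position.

3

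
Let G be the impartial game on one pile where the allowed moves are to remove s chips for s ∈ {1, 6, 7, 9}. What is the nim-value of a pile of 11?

3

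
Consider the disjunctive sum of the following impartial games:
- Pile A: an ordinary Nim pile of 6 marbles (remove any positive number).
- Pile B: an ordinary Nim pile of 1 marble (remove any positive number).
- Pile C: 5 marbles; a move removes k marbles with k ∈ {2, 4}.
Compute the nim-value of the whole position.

5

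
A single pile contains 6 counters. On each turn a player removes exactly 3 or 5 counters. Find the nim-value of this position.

Grundy values for subtraction set {3, 5}:
g(0) = mex{} = 0
g(1) = mex{} = 0
g(2) = mex{} = 0
g(3) = mex{0} = 1
g(4) = mex{0} = 1
g(5) = mex{0} = 1
g(6) = mex{0,1} = 2
So g(6) = 2.

2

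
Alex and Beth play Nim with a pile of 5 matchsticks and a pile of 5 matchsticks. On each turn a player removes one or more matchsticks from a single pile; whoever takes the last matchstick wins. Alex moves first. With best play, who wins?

Compute the nim-sum pairwise:
5 ^ 5 = 0
The nim-sum is 0, so this is a P-position: the player to move is in a losing position under optimal play; Alex is about to move from it and so loses — Beth wins.

Beth wins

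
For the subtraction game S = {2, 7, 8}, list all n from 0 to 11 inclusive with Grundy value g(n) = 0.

0, 1, 4, 5, 10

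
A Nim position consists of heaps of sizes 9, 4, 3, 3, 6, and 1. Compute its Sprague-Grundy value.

10

In binary:
  1001  (9)
  0100  (4)
  0011  (3)
  0011  (3)
  0110  (6)
  0001  (1)
  ----
  1010  (10)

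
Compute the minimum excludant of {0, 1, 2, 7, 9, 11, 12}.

3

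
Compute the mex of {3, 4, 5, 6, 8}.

0

0 is not in the set, so the mex is 0.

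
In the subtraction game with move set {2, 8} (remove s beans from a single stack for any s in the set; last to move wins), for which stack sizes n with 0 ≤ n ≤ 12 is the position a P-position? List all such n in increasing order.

Grundy values for subtraction set {2, 8}:
g(0) = mex{} = 0
g(1) = mex{} = 0
g(2) = mex{0} = 1
g(3) = mex{0} = 1
g(4) = mex{1} = 0
g(5) = mex{1} = 0
g(6) = mex{0} = 1
g(7) = mex{0} = 1
g(8) = mex{0,1} = 2
g(9) = mex{0,1} = 2
g(10) = mex{1,2} = 0
g(11) = mex{1,2} = 0
g(12) = mex{0} = 1
The P-positions (g = 0) in 0..12 are 0, 1, 4, 5, 10, 11.

0, 1, 4, 5, 10, 11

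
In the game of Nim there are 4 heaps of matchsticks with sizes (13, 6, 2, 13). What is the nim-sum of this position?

Write each in binary and XOR column by column:
  1101  (13)
  0110  (6)
  0010  (2)
  1101  (13)
  ----
  0100  (4)

4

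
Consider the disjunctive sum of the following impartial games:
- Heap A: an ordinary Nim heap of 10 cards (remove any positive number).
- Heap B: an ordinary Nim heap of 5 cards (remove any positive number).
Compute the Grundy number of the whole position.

Heap A is a plain Nim heap of size 10, so its Grundy value is 10.
Heap B is a plain Nim heap of size 5, so its Grundy value is 5.
The value of a disjunctive sum is the nim-sum of the parts.
Combined value = 10 ⊕ 5 = 15.

15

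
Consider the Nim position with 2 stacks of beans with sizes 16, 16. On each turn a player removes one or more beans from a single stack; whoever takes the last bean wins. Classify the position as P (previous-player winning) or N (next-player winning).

Write each in binary and XOR column by column:
  10000  (16)
  10000  (16)
  -----
  00000  (0)
The nim-sum is 0, so this is a P-position: the player to move is in a losing position under optimal play.

P-position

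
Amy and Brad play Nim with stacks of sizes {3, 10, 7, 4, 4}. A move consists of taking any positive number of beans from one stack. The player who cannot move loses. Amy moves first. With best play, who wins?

Amy wins

Write each in binary and XOR column by column:
  0011  (3)
  1010  (10)
  0111  (7)
  0100  (4)
  0100  (4)
  ----
  1110  (14)
The nim-sum is 14 ≠ 0, so this is an N-position: the player to move can win; Amy has a winning move.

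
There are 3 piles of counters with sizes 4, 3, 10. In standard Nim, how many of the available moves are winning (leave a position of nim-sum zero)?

Nim-sum: 4 ^ 3 ^ 10 = 13.
The overall nim-sum is X = 13. A pile of size p has a winning move iff p XOR X < p (reduce it to p XOR X).
  4: 4 XOR 13 = 9 ≥ 4 — no move.
  3: 3 XOR 13 = 14 ≥ 3 — no move.
  10: 10 XOR 13 = 7 < 10 — winning move (to 7).
That gives 1 winning move.

1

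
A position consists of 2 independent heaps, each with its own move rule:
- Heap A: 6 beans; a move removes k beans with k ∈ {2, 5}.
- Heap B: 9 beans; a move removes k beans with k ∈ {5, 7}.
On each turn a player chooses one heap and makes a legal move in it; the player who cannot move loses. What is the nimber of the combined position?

For heap A, compute g(0), g(1), … with moves {2, 5}:
k:     0  1  2  3  4  5  6
g(k):  0  0  1  1  0  2  1
So g(6) = 1.
Grundy values for heap B (subtraction set {5, 7}):
k:     0  1  2  3  4  5  6  7  8  9
g(k):  0  0  0  0  0  1  1  1  1  1
So g(9) = 1.
The value of a disjunctive sum is the nim-sum of the parts.
Combined value = 1 XOR 1 = 0.

0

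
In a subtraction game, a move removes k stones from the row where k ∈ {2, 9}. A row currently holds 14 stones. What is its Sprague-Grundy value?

1

Grundy values for subtraction set {2, 9}:
k:     0  1  2  3  4  5  6  7  8  9 10 11 12 13 14
g(k):  0  0  1  1  0  0  1  1  0  2  1  0  0  1  1
So g(14) = 1.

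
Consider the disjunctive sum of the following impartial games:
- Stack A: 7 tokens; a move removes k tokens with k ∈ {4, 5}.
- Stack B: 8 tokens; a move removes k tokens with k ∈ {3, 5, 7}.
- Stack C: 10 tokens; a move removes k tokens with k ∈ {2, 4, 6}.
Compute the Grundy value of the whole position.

For stack A, compute g(0), g(1), … with moves {4, 5}:
k:     0  1  2  3  4  5  6  7
g(k):  0  0  0  0  1  1  1  1
So g(7) = 1.
Build the Grundy sequence for stack B with g(k) = mex{g(k−s) : s ∈ {3, 5, 7}, s ≤ k}:
k:     0  1  2  3  4  5  6  7  8
g(k):  0  0  0  1  1  1  2  2  2
So g(8) = 2.
Grundy values for stack C (subtraction set {2, 4, 6}):
k:     0  1  2  3  4  5  6  7  8  9 10
g(k):  0  0  1  1  2  2  3  3  0  0  1
So g(10) = 1.
The value of a disjunctive sum is the nim-sum of the parts.
Combined value = 1 XOR 2 XOR 1 = 2.

2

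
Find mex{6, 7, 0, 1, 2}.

The values 0, 1, 2 are all present; 3 is the first non-negative integer missing from the set.

3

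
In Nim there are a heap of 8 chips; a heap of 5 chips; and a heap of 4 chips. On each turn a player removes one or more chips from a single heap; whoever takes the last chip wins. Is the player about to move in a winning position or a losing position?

Winning position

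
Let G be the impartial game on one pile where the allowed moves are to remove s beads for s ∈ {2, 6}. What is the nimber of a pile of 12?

0

Compute g(0), g(1), … for moves {2, 6}:
g(0) = mex{} = 0
g(1) = mex{} = 0
g(2) = mex{0} = 1
g(3) = mex{0} = 1
g(4) = mex{1} = 0
g(5) = mex{1} = 0
g(6) = mex{0} = 1
g(7) = mex{0} = 1
g(8) = mex{1} = 0
g(9) = mex{1} = 0
g(10) = mex{0} = 1
g(11) = mex{0} = 1
g(12) = mex{1} = 0
So g(12) = 0.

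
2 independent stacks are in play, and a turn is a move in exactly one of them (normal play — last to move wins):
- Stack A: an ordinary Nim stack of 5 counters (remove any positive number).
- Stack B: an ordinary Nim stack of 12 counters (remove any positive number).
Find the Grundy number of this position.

9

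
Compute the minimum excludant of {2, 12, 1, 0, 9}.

3

The values 0, 1, 2 are all present; 3 is the first non-negative integer missing from the set.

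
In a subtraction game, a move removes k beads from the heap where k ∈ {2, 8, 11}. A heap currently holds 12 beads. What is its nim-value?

1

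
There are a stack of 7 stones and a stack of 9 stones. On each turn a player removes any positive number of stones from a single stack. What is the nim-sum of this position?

Bitwise XOR of the heap sizes:
  0111  (7)
  1001  (9)
  ----
  1110  (14)

14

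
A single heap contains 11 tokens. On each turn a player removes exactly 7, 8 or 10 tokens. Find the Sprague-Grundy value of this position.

Grundy values for subtraction set {7, 8, 10}:
g(0) = mex{} = 0
g(1) = mex{} = 0
g(2) = mex{} = 0
g(3) = mex{} = 0
g(4) = mex{} = 0
g(5) = mex{} = 0
g(6) = mex{} = 0
g(7) = mex{0} = 1
g(8) = mex{0} = 1
g(9) = mex{0} = 1
g(10) = mex{0} = 1
g(11) = mex{0} = 1
So g(11) = 1.

1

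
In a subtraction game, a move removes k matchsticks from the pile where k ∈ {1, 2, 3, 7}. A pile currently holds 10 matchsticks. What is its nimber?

Compute g(0), g(1), … for moves {1, 2, 3, 7}:
k:     0  1  2  3  4  5  6  7  8  9 10
g(k):  0  1  2  3  0  1  2  3  0  1  2
So g(10) = 2.

2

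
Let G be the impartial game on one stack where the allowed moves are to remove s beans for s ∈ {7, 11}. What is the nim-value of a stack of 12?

1

Build the Grundy sequence with g(k) = mex{g(k−s) : s ∈ {7, 11}, s ≤ k}:
k:     0  1  2  3  4  5  6  7  8  9 10 11 12
g(k):  0  0  0  0  0  0  0  1  1  1  1  1  1
So g(12) = 1.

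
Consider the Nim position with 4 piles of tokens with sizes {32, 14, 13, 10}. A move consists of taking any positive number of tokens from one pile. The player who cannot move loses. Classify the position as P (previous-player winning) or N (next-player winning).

In binary:
  100000  (32)
  001110  (14)
  001101  (13)
  001010  (10)
  ------
  101001  (41)
The nim-sum is 41 ≠ 0, so this is an N-position: the player to move can win.

N-position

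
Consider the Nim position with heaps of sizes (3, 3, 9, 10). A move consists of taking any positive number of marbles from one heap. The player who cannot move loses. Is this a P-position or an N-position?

N-position

Nim-sum: 3 XOR 3 XOR 9 XOR 10 = 3.
The nim-sum is 3 ≠ 0, so this is an N-position: the player to move can win.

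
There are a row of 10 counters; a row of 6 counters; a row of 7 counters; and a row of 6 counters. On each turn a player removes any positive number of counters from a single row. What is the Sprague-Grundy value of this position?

13

Compute the nim-sum pairwise:
10 ^ 6 = 12
12 ^ 7 = 11
11 ^ 6 = 13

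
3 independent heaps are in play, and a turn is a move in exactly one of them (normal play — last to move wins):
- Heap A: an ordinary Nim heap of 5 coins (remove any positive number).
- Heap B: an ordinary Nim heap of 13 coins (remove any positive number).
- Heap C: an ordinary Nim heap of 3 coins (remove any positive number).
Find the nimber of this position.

11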